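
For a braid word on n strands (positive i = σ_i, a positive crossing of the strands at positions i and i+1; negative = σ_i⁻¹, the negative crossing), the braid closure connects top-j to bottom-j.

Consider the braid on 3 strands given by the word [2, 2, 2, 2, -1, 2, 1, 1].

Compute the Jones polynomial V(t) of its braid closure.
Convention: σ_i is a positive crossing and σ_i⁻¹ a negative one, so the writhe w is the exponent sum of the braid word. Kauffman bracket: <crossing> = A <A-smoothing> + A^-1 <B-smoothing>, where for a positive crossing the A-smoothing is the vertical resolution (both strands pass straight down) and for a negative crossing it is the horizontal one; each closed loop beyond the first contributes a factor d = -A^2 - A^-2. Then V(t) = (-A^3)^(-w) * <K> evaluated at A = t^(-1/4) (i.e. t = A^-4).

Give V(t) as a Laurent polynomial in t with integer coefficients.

-t^9 + t^8 - 2*t^7 + 3*t^6 - 2*t^5 + 2*t^4 - t^3 + t^2

Derivation:
Braid: s2 s2 s2 s2 s1^-1 s2 s1 s1 on 3 strands, 8 crossings.
Writhe w = (#positive) - (#negative) = 7 - 1 = 6.
Computing the Kauffman bracket via state sum. There are 2^8 = 256 states.
Each crossing splits two ways (0=vertical, 1=horizontal). The state's weight is A^(#A-smoothings - #B-smoothings) * d^(loops - 1).
Tabulate the states by total A-exponent and number of loops L (A-exp: L × count):
  A^8: L=2 ×1
  A^6: L=1 ×5, L=3 ×3
  A^4: L=2 ×27, L=4 ×1
  A^2: L=1 ×18, L=3 ×38
  A^0: L=2 ×41, L=4 ×29
  A^-2: L=3 ×44, L=5 ×12
  A^-4: L=4 ×26, L=6 ×2
  A^-6: L=5 ×8
  A^-8: L=6 ×1
Each group contributes A^e * Σ count * d^(L-1):
Powers of d = -A^2 - A^-2: d^2 = A^4 + 2 + A^-4; d^3 = -A^6 - 3*A^2 - 3*A^-2 - A^-6; d^4 = A^8 + 4*A^4 + 6 + 4*A^-4 + A^-8; d^5 = -A^10 - 5*A^6 - 10*A^2 - 10*A^-2 - 5*A^-6 - A^-10.
  A^8 * (d) = -A^10 - A^6
  A^6 * (5 + 3*d^2) = 3*A^10 + 11*A^6 + 3*A^2
  A^4 * (27*d + d^3) = -A^10 - 30*A^6 - 30*A^2 - A^-2
  A^2 * (18 + 38*d^2) = 38*A^6 + 94*A^2 + 38*A^-2
  A^0 * (41*d + 29*d^3) = -29*A^6 - 128*A^2 - 128*A^-2 - 29*A^-6
  A^-2 * (44*d^2 + 12*d^4) = 12*A^6 + 92*A^2 + 160*A^-2 + 92*A^-6 + 12*A^-10
  A^-4 * (26*d^3 + 2*d^5) = -2*A^6 - 36*A^2 - 98*A^-2 - 98*A^-6 - 36*A^-10 - 2*A^-14
  A^-6 * (8*d^4) = 8*A^2 + 32*A^-2 + 48*A^-6 + 32*A^-10 + 8*A^-14
  A^-8 * (d^5) = -A^2 - 5*A^-2 - 10*A^-6 - 10*A^-10 - 5*A^-14 - A^-18
Summing the groups: <K> = A^10 - A^6 + 2*A^2 - 2*A^-2 + 3*A^-6 - 2*A^-10 + A^-14 - A^-18
Normalise by the writhe: (-A^3)^(-w) = (-A^3)^(-6) = A^-18, so f(A) = A^-18 * <K> = A^-8 - A^-12 + 2*A^-16 - 2*A^-20 + 3*A^-24 - 2*A^-28 + A^-32 - A^-36.
Substitute A = t^(-1/4), i.e. A^e → t^(-e/4): V(t) = -t^9 + t^8 - 2*t^7 + 3*t^6 - 2*t^5 + 2*t^4 - t^3 + t^2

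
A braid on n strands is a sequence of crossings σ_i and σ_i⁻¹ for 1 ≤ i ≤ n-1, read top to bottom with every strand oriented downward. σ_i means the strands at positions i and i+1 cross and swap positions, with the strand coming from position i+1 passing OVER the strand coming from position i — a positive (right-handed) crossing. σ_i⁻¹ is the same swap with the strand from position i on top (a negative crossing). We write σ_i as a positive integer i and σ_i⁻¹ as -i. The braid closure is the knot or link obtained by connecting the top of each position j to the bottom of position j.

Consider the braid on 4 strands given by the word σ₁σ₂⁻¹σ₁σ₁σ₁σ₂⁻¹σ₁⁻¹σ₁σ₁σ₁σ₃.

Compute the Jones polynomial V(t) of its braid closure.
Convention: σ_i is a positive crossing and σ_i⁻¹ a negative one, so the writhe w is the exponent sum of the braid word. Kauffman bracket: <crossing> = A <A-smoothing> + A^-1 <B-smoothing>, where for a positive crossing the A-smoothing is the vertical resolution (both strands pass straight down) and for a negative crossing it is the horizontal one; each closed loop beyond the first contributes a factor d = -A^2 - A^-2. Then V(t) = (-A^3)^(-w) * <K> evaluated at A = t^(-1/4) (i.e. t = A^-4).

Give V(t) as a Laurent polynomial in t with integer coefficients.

t^8 - 2*t^7 + 3*t^6 - 4*t^5 + 3*t^4 - 3*t^3 + 3*t^2 - t + 1

Derivation:
The presented braid s1 s2^-1 s1 s1 s1 s2^-1 s1^-1 s1 s1 s1 s3 on 4 strands reduces by inverse Markov moves (closure unchanged at each step):
  Destabilize: the word has the form β·s3 where s3 occurs only as the final letter (β ∈ B_3); drop it and the last strand → 3 strands.
Reduced to β = s1 s2^-1 s1 s1 s1 s2^-1 s1^-1 s1 s1 s1 on 3 strands, 10 crossings.
Compute on β:
First cancel adjacent σ_i σ_i⁻¹ pairs (Reidemeister II — same braid, same closure): s1 s2^-1 s1 s1 s1 s2^-1 s1^-1 s1 s1 s1 → s1 s2^-1 s1 s1 s1 s2^-1 s1 s1.
Braid: s1 s2^-1 s1 s1 s1 s2^-1 s1 s1 on 3 strands, 8 crossings.
Writhe w = (#positive) - (#negative) = 6 - 2 = 4.
Computing the Kauffman bracket via state sum. There are 2^8 = 256 states.
For each crossing: s=0 is the vertical smoothing, s=1 horizontal. Crossing k contributes A^(sign_k * (1 - 2*s_k)); loop factor d = -A^2 - A^-2.
Tabulate the states by total A-exponent and number of loops L (A-exp: L × count):
  A^8: L=3 ×1
  A^6: L=2 ×8
  A^4: L=1 ×21, L=3 ×7
  A^2: L=2 ×54, L=4 ×2
  A^0: L=3 ×70
  A^-2: L=4 ×56
  A^-4: L=5 ×28
  A^-6: L=6 ×8
  A^-8: L=7 ×1
Each group contributes A^e * Σ count * d^(L-1):
Powers of d = -A^2 - A^-2: d^2 = A^4 + 2 + A^-4; d^3 = -A^6 - 3*A^2 - 3*A^-2 - A^-6; d^4 = A^8 + 4*A^4 + 6 + 4*A^-4 + A^-8; d^5 = -A^10 - 5*A^6 - 10*A^2 - 10*A^-2 - 5*A^-6 - A^-10; d^6 = A^12 + 6*A^8 + 15*A^4 + 20 + 15*A^-4 + 6*A^-8 + A^-12.
  A^8 * (d^2) = A^12 + 2*A^8 + A^4
  A^6 * (8*d) = -8*A^8 - 8*A^4
  A^4 * (21 + 7*d^2) = 7*A^8 + 35*A^4 + 7
  A^2 * (54*d + 2*d^3) = -2*A^8 - 60*A^4 - 60 - 2*A^-4
  A^0 * (70*d^2) = 70*A^4 + 140 + 70*A^-4
  A^-2 * (56*d^3) = -56*A^4 - 168 - 168*A^-4 - 56*A^-8
  A^-4 * (28*d^4) = 28*A^4 + 112 + 168*A^-4 + 112*A^-8 + 28*A^-12
  A^-6 * (8*d^5) = -8*A^4 - 40 - 80*A^-4 - 80*A^-8 - 40*A^-12 - 8*A^-16
  A^-8 * (d^6) = A^4 + 6 + 15*A^-4 + 20*A^-8 + 15*A^-12 + 6*A^-16 + A^-20
Summing the groups: <K> = A^12 - A^8 + 3*A^4 - 3 + 3*A^-4 - 4*A^-8 + 3*A^-12 - 2*A^-16 + A^-20
Normalise by the writhe: (-A^3)^(-w) = (-A^3)^(-4) = A^-12, so f(A) = A^-12 * <K> = 1 - A^-4 + 3*A^-8 - 3*A^-12 + 3*A^-16 - 4*A^-20 + 3*A^-24 - 2*A^-28 + A^-32.
Substitute A = t^(-1/4), i.e. A^e → t^(-e/4): V(t) = t^8 - 2*t^7 + 3*t^6 - 4*t^5 + 3*t^4 - 3*t^3 + 3*t^2 - t + 1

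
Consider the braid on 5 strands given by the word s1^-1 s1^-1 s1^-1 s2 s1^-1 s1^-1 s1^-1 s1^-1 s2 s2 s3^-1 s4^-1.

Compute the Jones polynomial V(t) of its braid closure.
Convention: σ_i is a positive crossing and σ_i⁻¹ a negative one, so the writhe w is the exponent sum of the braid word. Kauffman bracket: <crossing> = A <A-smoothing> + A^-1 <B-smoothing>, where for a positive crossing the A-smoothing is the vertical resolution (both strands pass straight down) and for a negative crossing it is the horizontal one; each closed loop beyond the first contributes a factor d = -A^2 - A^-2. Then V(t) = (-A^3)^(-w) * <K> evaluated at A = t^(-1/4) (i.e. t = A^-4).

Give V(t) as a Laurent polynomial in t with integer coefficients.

The presented braid s1^-1 s1^-1 s1^-1 s2 s1^-1 s1^-1 s1^-1 s1^-1 s2 s2 s3^-1 s4^-1 on 5 strands reduces by inverse Markov moves (closure unchanged at each step):
  Destabilize: the word has the form β·s4^-1 where s4^-1 occurs only as the final letter (β ∈ B_4); drop it and the last strand → 4 strands.
  Destabilize: the word has the form β·s3^-1 where s3^-1 occurs only as the final letter (β ∈ B_3); drop it and the last strand → 3 strands.
Reduced to β = s1^-1 s1^-1 s1^-1 s2 s1^-1 s1^-1 s1^-1 s1^-1 s2 s2 on 3 strands, 10 crossings.
Compute on β:
Braid: s1^-1 s1^-1 s1^-1 s2 s1^-1 s1^-1 s1^-1 s1^-1 s2 s2 on 3 strands, 10 crossings.
Writhe w = (#positive) - (#negative) = 3 - 7 = -4.
Computing the Kauffman bracket via state sum. There are 2^10 = 1024 states.
For each crossing: s=0 is the vertical smoothing, s=1 horizontal. Crossing k contributes A^(sign_k * (1 - 2*s_k)); loop factor d = -A^2 - A^-2.
Tabulate the states by total A-exponent and number of loops L (A-exp: L × count):
  A^10: L=8 ×1
  A^8: L=7 ×10
  A^6: L=6 ×44, L=8 ×1
  A^4: L=5 ×112, L=7 ×8
  A^2: L=4 ×182, L=6 ×28
  A^0: L=3 ×194, L=5 ×58
  A^-2: L=2 ×130, L=4 ×79, L=6 ×1
  A^-4: L=1 ×45, L=3 ×70, L=5 ×5
  A^-6: L=2 ×36, L=4 ×9
  A^-8: L=3 ×10
  A^-10: L=4 ×1
Each group contributes A^e * Σ count * d^(L-1):
Powers of d = -A^2 - A^-2: d^2 = A^4 + 2 + A^-4; d^3 = -A^6 - 3*A^2 - 3*A^-2 - A^-6; d^4 = A^8 + 4*A^4 + 6 + 4*A^-4 + A^-8; d^5 = -A^10 - 5*A^6 - 10*A^2 - 10*A^-2 - 5*A^-6 - A^-10; d^6 = A^12 + 6*A^8 + 15*A^4 + 20 + 15*A^-4 + 6*A^-8 + A^-12; d^7 = -A^14 - 7*A^10 - 21*A^6 - 35*A^2 - 35*A^-2 - 21*A^-6 - 7*A^-10 - A^-14.
  A^10 * (d^7) = -A^24 - 7*A^20 - 21*A^16 - 35*A^12 - 35*A^8 - 21*A^4 - 7 - A^-4
  A^8 * (10*d^6) = 10*A^20 + 60*A^16 + 150*A^12 + 200*A^8 + 150*A^4 + 60 + 10*A^-4
  A^6 * (44*d^5 + d^7) = -A^20 - 51*A^16 - 241*A^12 - 475*A^8 - 475*A^4 - 241 - 51*A^-4 - A^-8
  A^4 * (112*d^4 + 8*d^6) = 8*A^16 + 160*A^12 + 568*A^8 + 832*A^4 + 568 + 160*A^-4 + 8*A^-8
  A^2 * (182*d^3 + 28*d^5) = -28*A^12 - 322*A^8 - 826*A^4 - 826 - 322*A^-4 - 28*A^-8
  A^0 * (194*d^2 + 58*d^4) = 58*A^8 + 426*A^4 + 736 + 426*A^-4 + 58*A^-8
  A^-2 * (130*d + 79*d^3 + d^5) = -A^8 - 84*A^4 - 377 - 377*A^-4 - 84*A^-8 - A^-12
  A^-4 * (45 + 70*d^2 + 5*d^4) = 5*A^4 + 90 + 215*A^-4 + 90*A^-8 + 5*A^-12
  A^-6 * (36*d + 9*d^3) = -9 - 63*A^-4 - 63*A^-8 - 9*A^-12
  A^-8 * (10*d^2) = 10*A^-4 + 20*A^-8 + 10*A^-12
  A^-10 * (d^3) = -A^-4 - 3*A^-8 - 3*A^-12 - A^-16
Summing the groups: <K> = -A^24 + 2*A^20 - 4*A^16 + 6*A^12 - 7*A^8 + 7*A^4 - 6 + 6*A^-4 - 3*A^-8 + 2*A^-12 - A^-16
Normalise by the writhe: (-A^3)^(-w) = (-A^3)^(4) = A^12, so f(A) = A^12 * <K> = -A^36 + 2*A^32 - 4*A^28 + 6*A^24 - 7*A^20 + 7*A^16 - 6*A^12 + 6*A^8 - 3*A^4 + 2 - A^-4.
Substitute A = t^(-1/4), i.e. A^e → t^(-e/4): V(t) = -t + 2 - 3*t^-1 + 6*t^-2 - 6*t^-3 + 7*t^-4 - 7*t^-5 + 6*t^-6 - 4*t^-7 + 2*t^-8 - t^-9

Answer: -t + 2 - 3*t^-1 + 6*t^-2 - 6*t^-3 + 7*t^-4 - 7*t^-5 + 6*t^-6 - 4*t^-7 + 2*t^-8 - t^-9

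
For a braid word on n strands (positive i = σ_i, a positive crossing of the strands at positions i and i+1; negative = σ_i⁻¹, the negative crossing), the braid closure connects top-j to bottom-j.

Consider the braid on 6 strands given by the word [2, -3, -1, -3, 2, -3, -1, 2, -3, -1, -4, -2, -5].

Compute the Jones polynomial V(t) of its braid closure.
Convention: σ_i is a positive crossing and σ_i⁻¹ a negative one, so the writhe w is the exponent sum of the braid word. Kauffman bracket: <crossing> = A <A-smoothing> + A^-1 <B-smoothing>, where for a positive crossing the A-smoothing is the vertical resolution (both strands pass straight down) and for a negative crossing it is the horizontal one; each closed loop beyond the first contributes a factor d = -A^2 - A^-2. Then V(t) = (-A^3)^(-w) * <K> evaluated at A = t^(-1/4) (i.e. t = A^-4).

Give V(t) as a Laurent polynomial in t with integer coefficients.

The presented braid s2 s3^-1 s1^-1 s3^-1 s2 s3^-1 s1^-1 s2 s3^-1 s1^-1 s4^-1 s2^-1 s5^-1 on 6 strands reduces by inverse Markov moves (closure unchanged at each step):
  Destabilize: the word has the form β·s5^-1 where s5^-1 occurs only as the final letter (β ∈ B_5); drop it and the last strand → 5 strands.
  Deconjugate: the word is γ·β·γ⁻¹ with γ = s2 (prefix) and γ⁻¹ = s2^-1 (suffix); strip both.
  Destabilize: the word has the form β·s4^-1 where s4^-1 occurs only as the final letter (β ∈ B_4); drop it and the last strand → 4 strands.
Reduced to β = s3^-1 s1^-1 s3^-1 s2 s3^-1 s1^-1 s2 s3^-1 s1^-1 on 4 strands, 9 crossings.
Compute on β:
Braid: s3^-1 s1^-1 s3^-1 s2 s3^-1 s1^-1 s2 s3^-1 s1^-1 on 4 strands, 9 crossings.
Writhe w = (#positive) - (#negative) = 2 - 7 = -5.
State-sum expansion of <K>. There are 2^9 = 512 states.
Each crossing splits two ways (0=vertical, 1=horizontal). The state's weight is A^(#A-smoothings - #B-smoothings) * d^(loops - 1).
Tabulate the states by total A-exponent and number of loops L (A-exp: L × count):
  A^9: L=7 ×1
  A^7: L=6 ×9
  A^5: L=5 ×36
  A^3: L=4 ×83, L=6 ×1
  A^1: L=3 ×118, L=5 ×8
  A^-1: L=2 ×100, L=4 ×26
  A^-3: L=1 ×41, L=3 ×42, L=5 ×1
  A^-5: L=2 ×31, L=4 ×5
  A^-7: L=3 ×9
  A^-9: L=4 ×1
Each group contributes A^e * Σ count * d^(L-1):
Powers of d = -A^2 - A^-2: d^2 = A^4 + 2 + A^-4; d^3 = -A^6 - 3*A^2 - 3*A^-2 - A^-6; d^4 = A^8 + 4*A^4 + 6 + 4*A^-4 + A^-8; d^5 = -A^10 - 5*A^6 - 10*A^2 - 10*A^-2 - 5*A^-6 - A^-10; d^6 = A^12 + 6*A^8 + 15*A^4 + 20 + 15*A^-4 + 6*A^-8 + A^-12.
  A^9 * (d^6) = A^21 + 6*A^17 + 15*A^13 + 20*A^9 + 15*A^5 + 6*A + A^-3
  A^7 * (9*d^5) = -9*A^17 - 45*A^13 - 90*A^9 - 90*A^5 - 45*A - 9*A^-3
  A^5 * (36*d^4) = 36*A^13 + 144*A^9 + 216*A^5 + 144*A + 36*A^-3
  A^3 * (83*d^3 + d^5) = -A^13 - 88*A^9 - 259*A^5 - 259*A - 88*A^-3 - A^-7
  A^1 * (118*d^2 + 8*d^4) = 8*A^9 + 150*A^5 + 284*A + 150*A^-3 + 8*A^-7
  A^-1 * (100*d + 26*d^3) = -26*A^5 - 178*A - 178*A^-3 - 26*A^-7
  A^-3 * (41 + 42*d^2 + d^4) = A^5 + 46*A + 131*A^-3 + 46*A^-7 + A^-11
  A^-5 * (31*d + 5*d^3) = -5*A - 46*A^-3 - 46*A^-7 - 5*A^-11
  A^-7 * (9*d^2) = 9*A^-3 + 18*A^-7 + 9*A^-11
  A^-9 * (d^3) = -A^-3 - 3*A^-7 - 3*A^-11 - A^-15
Summing the groups: <K> = A^21 - 3*A^17 + 5*A^13 - 6*A^9 + 7*A^5 - 7*A + 5*A^-3 - 4*A^-7 + 2*A^-11 - A^-15
Normalise by the writhe: (-A^3)^(-w) = (-A^3)^(5) = -A^15, so f(A) = -A^15 * <K> = -A^36 + 3*A^32 - 5*A^28 + 6*A^24 - 7*A^20 + 7*A^16 - 5*A^12 + 4*A^8 - 2*A^4 + 1.
Substitute A = t^(-1/4), i.e. A^e → t^(-e/4): V(t) = 1 - 2*t^-1 + 4*t^-2 - 5*t^-3 + 7*t^-4 - 7*t^-5 + 6*t^-6 - 5*t^-7 + 3*t^-8 - t^-9

Answer: 1 - 2*t^-1 + 4*t^-2 - 5*t^-3 + 7*t^-4 - 7*t^-5 + 6*t^-6 - 5*t^-7 + 3*t^-8 - t^-9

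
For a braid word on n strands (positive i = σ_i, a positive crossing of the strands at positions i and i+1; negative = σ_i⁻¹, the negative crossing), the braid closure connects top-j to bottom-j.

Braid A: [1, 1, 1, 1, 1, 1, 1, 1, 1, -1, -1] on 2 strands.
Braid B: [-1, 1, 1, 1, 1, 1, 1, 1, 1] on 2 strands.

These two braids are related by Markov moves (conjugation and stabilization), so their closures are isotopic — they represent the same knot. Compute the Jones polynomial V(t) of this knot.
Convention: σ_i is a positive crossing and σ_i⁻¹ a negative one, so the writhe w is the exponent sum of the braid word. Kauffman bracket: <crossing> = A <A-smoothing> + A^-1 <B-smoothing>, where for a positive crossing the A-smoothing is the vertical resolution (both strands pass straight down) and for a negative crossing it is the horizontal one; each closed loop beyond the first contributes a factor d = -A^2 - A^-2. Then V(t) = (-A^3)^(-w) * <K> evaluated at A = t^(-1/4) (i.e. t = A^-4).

Markov-equivalent braids have isotopic closures, hence identical knot invariants. Strip the Markov moves from each word to reach a common short braid β, then compute V(t) once on β.
Braid A: s1 s1 s1 s1 s1 s1 s1 s1 s1 s1^-1 s1^-1 on 2 strands reduces by inverse Markov moves (closure unchanged at each step):
  Deconjugate: the word is γ·β·γ⁻¹ with γ = s1 s1 (prefix) and γ⁻¹ = s1^-1 s1^-1 (suffix); strip both.
Reduced to β = s1 s1 s1 s1 s1 s1 s1 on 2 strands, 7 crossings.
Braid B: s1^-1 s1 s1 s1 s1 s1 s1 s1 s1 on 2 strands reduces by inverse Markov moves (closure unchanged at each step):
  Deconjugate: the word is γ·β·γ⁻¹ with γ = s1^-1 (prefix) and γ⁻¹ = s1 (suffix); strip both.
Reduced to β = s1 s1 s1 s1 s1 s1 s1 on 2 strands, 7 crossings.
Both give the same β = s1 s1 s1 s1 s1 s1 s1 on 2 strands, so one state sum suffices:
Braid: s1 s1 s1 s1 s1 s1 s1 on 2 strands, 7 crossings.
Writhe w = (#positive) - (#negative) = 7 - 0 = 7.
State-sum expansion of <K>. There are 2^7 = 128 states.
For each crossing: s=0 is the vertical smoothing, s=1 horizontal. Crossing k contributes A^(sign_k * (1 - 2*s_k)); loop factor d = -A^2 - A^-2.
Tabulate the states by total A-exponent and number of loops L (A-exp: L × count):
  A^7: L=2 ×1
  A^5: L=1 ×7
  A^3: L=2 ×21
  A^1: L=3 ×35
  A^-1: L=4 ×35
  A^-3: L=5 ×21
  A^-5: L=6 ×7
  A^-7: L=7 ×1
Each group contributes A^e * Σ count * d^(L-1):
Powers of d = -A^2 - A^-2: d^2 = A^4 + 2 + A^-4; d^3 = -A^6 - 3*A^2 - 3*A^-2 - A^-6; d^4 = A^8 + 4*A^4 + 6 + 4*A^-4 + A^-8; d^5 = -A^10 - 5*A^6 - 10*A^2 - 10*A^-2 - 5*A^-6 - A^-10; d^6 = A^12 + 6*A^8 + 15*A^4 + 20 + 15*A^-4 + 6*A^-8 + A^-12.
  A^7 * (d) = -A^9 - A^5
  A^5 * (7) = 7*A^5
  A^3 * (21*d) = -21*A^5 - 21*A
  A^1 * (35*d^2) = 35*A^5 + 70*A + 35*A^-3
  A^-1 * (35*d^3) = -35*A^5 - 105*A - 105*A^-3 - 35*A^-7
  A^-3 * (21*d^4) = 21*A^5 + 84*A + 126*A^-3 + 84*A^-7 + 21*A^-11
  A^-5 * (7*d^5) = -7*A^5 - 35*A - 70*A^-3 - 70*A^-7 - 35*A^-11 - 7*A^-15
  A^-7 * (d^6) = A^5 + 6*A + 15*A^-3 + 20*A^-7 + 15*A^-11 + 6*A^-15 + A^-19
Summing the groups: <K> = -A^9 - A + A^-3 - A^-7 + A^-11 - A^-15 + A^-19
Normalise by the writhe: (-A^3)^(-w) = (-A^3)^(-7) = -A^-21, so f(A) = -A^-21 * <K> = A^-12 + A^-20 - A^-24 + A^-28 - A^-32 + A^-36 - A^-40.
Substitute A = t^(-1/4), i.e. A^e → t^(-e/4): V(t) = -t^10 + t^9 - t^8 + t^7 - t^6 + t^5 + t^3

Answer: -t^10 + t^9 - t^8 + t^7 - t^6 + t^5 + t^3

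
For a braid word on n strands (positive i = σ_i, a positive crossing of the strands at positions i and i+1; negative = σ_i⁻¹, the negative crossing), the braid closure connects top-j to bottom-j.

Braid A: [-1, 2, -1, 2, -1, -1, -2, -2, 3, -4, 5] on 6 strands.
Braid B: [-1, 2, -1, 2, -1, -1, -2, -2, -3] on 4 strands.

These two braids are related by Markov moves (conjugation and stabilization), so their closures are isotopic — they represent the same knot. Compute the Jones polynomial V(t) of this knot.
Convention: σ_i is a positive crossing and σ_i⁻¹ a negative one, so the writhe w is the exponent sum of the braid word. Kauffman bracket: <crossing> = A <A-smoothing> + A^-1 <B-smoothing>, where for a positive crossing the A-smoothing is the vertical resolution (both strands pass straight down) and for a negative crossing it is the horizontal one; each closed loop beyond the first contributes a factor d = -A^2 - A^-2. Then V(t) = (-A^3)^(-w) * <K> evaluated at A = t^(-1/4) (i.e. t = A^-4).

Markov-equivalent braids have isotopic closures, hence identical knot invariants. Strip the Markov moves from each word to reach a common short braid β, then compute V(t) once on β.
Braid A: s1^-1 s2 s1^-1 s2 s1^-1 s1^-1 s2^-1 s2^-1 s3 s4^-1 s5 on 6 strands reduces by inverse Markov moves (closure unchanged at each step):
  Destabilize: the word has the form β·s5 where s5 occurs only as the final letter (β ∈ B_5); drop it and the last strand → 5 strands.
  Destabilize: the word has the form β·s4^-1 where s4^-1 occurs only as the final letter (β ∈ B_4); drop it and the last strand → 4 strands.
  Destabilize: the word has the form β·s3 where s3 occurs only as the final letter (β ∈ B_3); drop it and the last strand → 3 strands.
Reduced to β = s1^-1 s2 s1^-1 s2 s1^-1 s1^-1 s2^-1 s2^-1 on 3 strands, 8 crossings.
Braid B: s1^-1 s2 s1^-1 s2 s1^-1 s1^-1 s2^-1 s2^-1 s3^-1 on 4 strands reduces by inverse Markov moves (closure unchanged at each step):
  Destabilize: the word has the form β·s3^-1 where s3^-1 occurs only as the final letter (β ∈ B_3); drop it and the last strand → 3 strands.
Reduced to β = s1^-1 s2 s1^-1 s2 s1^-1 s1^-1 s2^-1 s2^-1 on 3 strands, 8 crossings.
Both give the same β = s1^-1 s2 s1^-1 s2 s1^-1 s1^-1 s2^-1 s2^-1 on 3 strands, so one state sum suffices:
Braid: s1^-1 s2 s1^-1 s2 s1^-1 s1^-1 s2^-1 s2^-1 on 3 strands, 8 crossings.
Writhe w = (#positive) - (#negative) = 2 - 6 = -4.
Computing the Kauffman bracket via state sum. There are 2^8 = 256 states.
Smooth each crossing (0=||, 1=⌣⌢); contribution A^(Σ sign_k(1-2s_k)) * d^(L-1).
Tabulate the states by total A-exponent and number of loops L (A-exp: L × count):
  A^8: L=5 ×1
  A^6: L=4 ×8
  A^4: L=3 ×26, L=5 ×2
  A^2: L=2 ×41, L=4 ×15
  A^0: L=1 ×26, L=3 ×43, L=5 ×1
  A^-2: L=2 ×47, L=4 ×9
  A^-4: L=1 ×11, L=3 ×16, L=5 ×1
  A^-6: L=2 ×6, L=4 ×2
  A^-8: L=3 ×1
Each group contributes A^e * Σ count * d^(L-1):
Powers of d = -A^2 - A^-2: d^2 = A^4 + 2 + A^-4; d^3 = -A^6 - 3*A^2 - 3*A^-2 - A^-6; d^4 = A^8 + 4*A^4 + 6 + 4*A^-4 + A^-8.
  A^8 * (d^4) = A^16 + 4*A^12 + 6*A^8 + 4*A^4 + 1
  A^6 * (8*d^3) = -8*A^12 - 24*A^8 - 24*A^4 - 8
  A^4 * (26*d^2 + 2*d^4) = 2*A^12 + 34*A^8 + 64*A^4 + 34 + 2*A^-4
  A^2 * (41*d + 15*d^3) = -15*A^8 - 86*A^4 - 86 - 15*A^-4
  A^0 * (26 + 43*d^2 + d^4) = A^8 + 47*A^4 + 118 + 47*A^-4 + A^-8
  A^-2 * (47*d + 9*d^3) = -9*A^4 - 74 - 74*A^-4 - 9*A^-8
  A^-4 * (11 + 16*d^2 + d^4) = A^4 + 20 + 49*A^-4 + 20*A^-8 + A^-12
  A^-6 * (6*d + 2*d^3) = -2 - 12*A^-4 - 12*A^-8 - 2*A^-12
  A^-8 * (d^2) = A^-4 + 2*A^-8 + A^-12
Summing the groups: <K> = A^16 - 2*A^12 + 2*A^8 - 3*A^4 + 3 - 2*A^-4 + 2*A^-8
Normalise by the writhe: (-A^3)^(-w) = (-A^3)^(4) = A^12, so f(A) = A^12 * <K> = A^28 - 2*A^24 + 2*A^20 - 3*A^16 + 3*A^12 - 2*A^8 + 2*A^4.
Substitute A = t^(-1/4), i.e. A^e → t^(-e/4): V(t) = 2*t^-1 - 2*t^-2 + 3*t^-3 - 3*t^-4 + 2*t^-5 - 2*t^-6 + t^-7

Answer: 2*t^-1 - 2*t^-2 + 3*t^-3 - 3*t^-4 + 2*t^-5 - 2*t^-6 + t^-7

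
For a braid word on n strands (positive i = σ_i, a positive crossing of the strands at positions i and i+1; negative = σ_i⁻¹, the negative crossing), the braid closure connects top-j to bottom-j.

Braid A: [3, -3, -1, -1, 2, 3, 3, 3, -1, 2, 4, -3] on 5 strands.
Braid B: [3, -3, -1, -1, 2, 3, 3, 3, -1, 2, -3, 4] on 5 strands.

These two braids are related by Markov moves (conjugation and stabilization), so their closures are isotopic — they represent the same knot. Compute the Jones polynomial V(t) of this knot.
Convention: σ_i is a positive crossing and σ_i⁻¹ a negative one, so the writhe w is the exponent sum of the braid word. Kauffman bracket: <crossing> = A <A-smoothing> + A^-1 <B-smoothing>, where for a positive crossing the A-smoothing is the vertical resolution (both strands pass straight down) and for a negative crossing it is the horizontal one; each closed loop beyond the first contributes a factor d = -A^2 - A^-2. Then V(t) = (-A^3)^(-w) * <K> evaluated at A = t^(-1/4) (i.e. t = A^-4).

Markov-equivalent braids have isotopic closures, hence identical knot invariants. Strip the Markov moves from each word to reach a common short braid β, then compute V(t) once on β.
Braid A: s3 s3^-1 s1^-1 s1^-1 s2 s3 s3 s3 s1^-1 s2 s4 s3^-1 on 5 strands reduces by inverse Markov moves (closure unchanged at each step):
  Deconjugate: the word is γ·β·γ⁻¹ with γ = s3 (prefix) and γ⁻¹ = s3^-1 (suffix); strip both.
  Destabilize: the word has the form β·s4 where s4 occurs only as the final letter (β ∈ B_4); drop it and the last strand → 4 strands.
Reduced to β = s3^-1 s1^-1 s1^-1 s2 s3 s3 s3 s1^-1 s2 on 4 strands, 9 crossings.
Braid B: s3 s3^-1 s1^-1 s1^-1 s2 s3 s3 s3 s1^-1 s2 s3^-1 s4 on 5 strands reduces by inverse Markov moves (closure unchanged at each step):
  Destabilize: the word has the form β·s4 where s4 occurs only as the final letter (β ∈ B_4); drop it and the last strand → 4 strands.
  Deconjugate: the word is γ·β·γ⁻¹ with γ = s3 (prefix) and γ⁻¹ = s3^-1 (suffix); strip both.
Reduced to β = s3^-1 s1^-1 s1^-1 s2 s3 s3 s3 s1^-1 s2 on 4 strands, 9 crossings.
Both give the same β = s3^-1 s1^-1 s1^-1 s2 s3 s3 s3 s1^-1 s2 on 4 strands, so one state sum suffices:
Braid: s3^-1 s1^-1 s1^-1 s2 s3 s3 s3 s1^-1 s2 on 4 strands, 9 crossings.
Writhe w = (#positive) - (#negative) = 5 - 4 = 1.
State-sum expansion of <K>. There are 2^9 = 512 states.
Smooth each crossing (0=||, 1=⌣⌢); contribution A^(Σ sign_k(1-2s_k)) * d^(L-1).
Tabulate the states by total A-exponent and number of loops L (A-exp: L × count):
  A^9: L=4 ×1
  A^7: L=3 ×5, L=5 ×4
  A^5: L=2 ×10, L=4 ×23, L=6 ×3
  A^3: L=1 ×8, L=3 ×57, L=5 ×18, L=7 ×1
  A^1: L=2 ×70, L=4 ×50, L=6 ×6
  A^-1: L=1 ×33, L=3 ×75, L=5 ×18
  A^-3: L=2 ×51, L=4 ×32, L=6 ×1
  A^-5: L=3 ×32, L=5 ×4
  A^-7: L=4 ×9
  A^-9: L=5 ×1
Each group contributes A^e * Σ count * d^(L-1):
Powers of d = -A^2 - A^-2: d^2 = A^4 + 2 + A^-4; d^3 = -A^6 - 3*A^2 - 3*A^-2 - A^-6; d^4 = A^8 + 4*A^4 + 6 + 4*A^-4 + A^-8; d^5 = -A^10 - 5*A^6 - 10*A^2 - 10*A^-2 - 5*A^-6 - A^-10; d^6 = A^12 + 6*A^8 + 15*A^4 + 20 + 15*A^-4 + 6*A^-8 + A^-12.
  A^9 * (d^3) = -A^15 - 3*A^11 - 3*A^7 - A^3
  A^7 * (5*d^2 + 4*d^4) = 4*A^15 + 21*A^11 + 34*A^7 + 21*A^3 + 4*A^-1
  A^5 * (10*d + 23*d^3 + 3*d^5) = -3*A^15 - 38*A^11 - 109*A^7 - 109*A^3 - 38*A^-1 - 3*A^-5
  A^3 * (8 + 57*d^2 + 18*d^4 + d^6) = A^15 + 24*A^11 + 144*A^7 + 250*A^3 + 144*A^-1 + 24*A^-5 + A^-9
  A^1 * (70*d + 50*d^3 + 6*d^5) = -6*A^11 - 80*A^7 - 280*A^3 - 280*A^-1 - 80*A^-5 - 6*A^-9
  A^-1 * (33 + 75*d^2 + 18*d^4) = 18*A^7 + 147*A^3 + 291*A^-1 + 147*A^-5 + 18*A^-9
  A^-3 * (51*d + 32*d^3 + d^5) = -A^7 - 37*A^3 - 157*A^-1 - 157*A^-5 - 37*A^-9 - A^-13
  A^-5 * (32*d^2 + 4*d^4) = 4*A^3 + 48*A^-1 + 88*A^-5 + 48*A^-9 + 4*A^-13
  A^-7 * (9*d^3) = -9*A^-1 - 27*A^-5 - 27*A^-9 - 9*A^-13
  A^-9 * (d^4) = A^-1 + 4*A^-5 + 6*A^-9 + 4*A^-13 + A^-17
Summing the groups: <K> = A^15 - 2*A^11 + 3*A^7 - 5*A^3 + 4*A^-1 - 4*A^-5 + 3*A^-9 - 2*A^-13 + A^-17
Normalise by the writhe: (-A^3)^(-w) = (-A^3)^(-1) = -A^-3, so f(A) = -A^-3 * <K> = -A^12 + 2*A^8 - 3*A^4 + 5 - 4*A^-4 + 4*A^-8 - 3*A^-12 + 2*A^-16 - A^-20.
Substitute A = t^(-1/4), i.e. A^e → t^(-e/4): V(t) = -t^5 + 2*t^4 - 3*t^3 + 4*t^2 - 4*t + 5 - 3*t^-1 + 2*t^-2 - t^-3

Answer: -t^5 + 2*t^4 - 3*t^3 + 4*t^2 - 4*t + 5 - 3*t^-1 + 2*t^-2 - t^-3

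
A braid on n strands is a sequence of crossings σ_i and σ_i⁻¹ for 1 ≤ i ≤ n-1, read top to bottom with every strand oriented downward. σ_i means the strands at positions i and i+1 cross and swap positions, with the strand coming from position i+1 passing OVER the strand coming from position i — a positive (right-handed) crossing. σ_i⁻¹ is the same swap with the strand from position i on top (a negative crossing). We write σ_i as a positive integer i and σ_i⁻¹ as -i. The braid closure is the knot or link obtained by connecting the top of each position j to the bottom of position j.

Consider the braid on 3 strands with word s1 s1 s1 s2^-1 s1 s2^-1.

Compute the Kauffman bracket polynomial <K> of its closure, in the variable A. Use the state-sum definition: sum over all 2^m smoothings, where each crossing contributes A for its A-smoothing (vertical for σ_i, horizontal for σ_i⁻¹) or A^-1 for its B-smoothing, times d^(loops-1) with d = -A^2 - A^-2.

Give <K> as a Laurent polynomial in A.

Braid: s1 s1 s1 s2^-1 s1 s2^-1 on 3 strands, 6 crossings.
Writhe w = (#positive) - (#negative) = 4 - 2 = 2.
State-sum expansion of <K>. There are 2^6 = 64 states.
Each crossing splits two ways (0=vertical, 1=horizontal). The state's weight is A^(#A-smoothings - #B-smoothings) * d^(loops - 1).
Tabulate the states by total A-exponent and number of loops L (A-exp: L × count):
  A^6: L=3 ×1
  A^4: L=2 ×6
  A^2: L=1 ×11, L=3 ×4
  A^0: L=2 ×19, L=4 ×1
  A^-2: L=3 ×15
  A^-4: L=4 ×6
  A^-6: L=5 ×1
Each group contributes A^e * Σ count * d^(L-1):
Powers of d = -A^2 - A^-2: d^2 = A^4 + 2 + A^-4; d^3 = -A^6 - 3*A^2 - 3*A^-2 - A^-6; d^4 = A^8 + 4*A^4 + 6 + 4*A^-4 + A^-8.
  A^6 * (d^2) = A^10 + 2*A^6 + A^2
  A^4 * (6*d) = -6*A^6 - 6*A^2
  A^2 * (11 + 4*d^2) = 4*A^6 + 19*A^2 + 4*A^-2
  A^0 * (19*d + d^3) = -A^6 - 22*A^2 - 22*A^-2 - A^-6
  A^-2 * (15*d^2) = 15*A^2 + 30*A^-2 + 15*A^-6
  A^-4 * (6*d^3) = -6*A^2 - 18*A^-2 - 18*A^-6 - 6*A^-10
  A^-6 * (d^4) = A^2 + 4*A^-2 + 6*A^-6 + 4*A^-10 + A^-14
Summing the groups: <K> = A^10 - A^6 + 2*A^2 - 2*A^-2 + 2*A^-6 - 2*A^-10 + A^-14

Answer: A^10 - A^6 + 2*A^2 - 2*A^-2 + 2*A^-6 - 2*A^-10 + A^-14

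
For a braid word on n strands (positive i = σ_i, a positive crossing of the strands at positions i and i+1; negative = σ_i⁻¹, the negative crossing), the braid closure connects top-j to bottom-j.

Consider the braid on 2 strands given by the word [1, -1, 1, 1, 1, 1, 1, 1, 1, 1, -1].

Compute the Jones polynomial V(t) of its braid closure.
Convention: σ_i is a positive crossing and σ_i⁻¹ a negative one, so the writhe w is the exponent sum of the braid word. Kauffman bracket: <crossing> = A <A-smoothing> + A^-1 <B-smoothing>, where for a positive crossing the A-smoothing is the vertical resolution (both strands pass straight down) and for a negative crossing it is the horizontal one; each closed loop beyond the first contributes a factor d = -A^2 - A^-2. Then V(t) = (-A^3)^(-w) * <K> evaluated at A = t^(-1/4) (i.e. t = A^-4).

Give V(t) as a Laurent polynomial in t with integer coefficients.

The presented braid s1 s1^-1 s1 s1 s1 s1 s1 s1 s1 s1 s1^-1 on 2 strands reduces by inverse Markov moves (closure unchanged at each step):
  Deconjugate: the word is γ·β·γ⁻¹ with γ = s1 s1^-1 (prefix) and γ⁻¹ = s1 s1^-1 (suffix); strip both.
Reduced to β = s1 s1 s1 s1 s1 s1 s1 on 2 strands, 7 crossings.
Compute on β:
Braid: s1 s1 s1 s1 s1 s1 s1 on 2 strands, 7 crossings.
Writhe w = (#positive) - (#negative) = 7 - 0 = 7.
Enumerate smoothing states for the bracket polynomial. There are 2^7 = 128 states.
For each crossing: s=0 is the vertical smoothing, s=1 horizontal. Crossing k contributes A^(sign_k * (1 - 2*s_k)); loop factor d = -A^2 - A^-2.
Tabulate the states by total A-exponent and number of loops L (A-exp: L × count):
  A^7: L=2 ×1
  A^5: L=1 ×7
  A^3: L=2 ×21
  A^1: L=3 ×35
  A^-1: L=4 ×35
  A^-3: L=5 ×21
  A^-5: L=6 ×7
  A^-7: L=7 ×1
Each group contributes A^e * Σ count * d^(L-1):
Powers of d = -A^2 - A^-2: d^2 = A^4 + 2 + A^-4; d^3 = -A^6 - 3*A^2 - 3*A^-2 - A^-6; d^4 = A^8 + 4*A^4 + 6 + 4*A^-4 + A^-8; d^5 = -A^10 - 5*A^6 - 10*A^2 - 10*A^-2 - 5*A^-6 - A^-10; d^6 = A^12 + 6*A^8 + 15*A^4 + 20 + 15*A^-4 + 6*A^-8 + A^-12.
  A^7 * (d) = -A^9 - A^5
  A^5 * (7) = 7*A^5
  A^3 * (21*d) = -21*A^5 - 21*A
  A^1 * (35*d^2) = 35*A^5 + 70*A + 35*A^-3
  A^-1 * (35*d^3) = -35*A^5 - 105*A - 105*A^-3 - 35*A^-7
  A^-3 * (21*d^4) = 21*A^5 + 84*A + 126*A^-3 + 84*A^-7 + 21*A^-11
  A^-5 * (7*d^5) = -7*A^5 - 35*A - 70*A^-3 - 70*A^-7 - 35*A^-11 - 7*A^-15
  A^-7 * (d^6) = A^5 + 6*A + 15*A^-3 + 20*A^-7 + 15*A^-11 + 6*A^-15 + A^-19
Summing the groups: <K> = -A^9 - A + A^-3 - A^-7 + A^-11 - A^-15 + A^-19
Normalise by the writhe: (-A^3)^(-w) = (-A^3)^(-7) = -A^-21, so f(A) = -A^-21 * <K> = A^-12 + A^-20 - A^-24 + A^-28 - A^-32 + A^-36 - A^-40.
Substitute A = t^(-1/4), i.e. A^e → t^(-e/4): V(t) = -t^10 + t^9 - t^8 + t^7 - t^6 + t^5 + t^3

Answer: -t^10 + t^9 - t^8 + t^7 - t^6 + t^5 + t^3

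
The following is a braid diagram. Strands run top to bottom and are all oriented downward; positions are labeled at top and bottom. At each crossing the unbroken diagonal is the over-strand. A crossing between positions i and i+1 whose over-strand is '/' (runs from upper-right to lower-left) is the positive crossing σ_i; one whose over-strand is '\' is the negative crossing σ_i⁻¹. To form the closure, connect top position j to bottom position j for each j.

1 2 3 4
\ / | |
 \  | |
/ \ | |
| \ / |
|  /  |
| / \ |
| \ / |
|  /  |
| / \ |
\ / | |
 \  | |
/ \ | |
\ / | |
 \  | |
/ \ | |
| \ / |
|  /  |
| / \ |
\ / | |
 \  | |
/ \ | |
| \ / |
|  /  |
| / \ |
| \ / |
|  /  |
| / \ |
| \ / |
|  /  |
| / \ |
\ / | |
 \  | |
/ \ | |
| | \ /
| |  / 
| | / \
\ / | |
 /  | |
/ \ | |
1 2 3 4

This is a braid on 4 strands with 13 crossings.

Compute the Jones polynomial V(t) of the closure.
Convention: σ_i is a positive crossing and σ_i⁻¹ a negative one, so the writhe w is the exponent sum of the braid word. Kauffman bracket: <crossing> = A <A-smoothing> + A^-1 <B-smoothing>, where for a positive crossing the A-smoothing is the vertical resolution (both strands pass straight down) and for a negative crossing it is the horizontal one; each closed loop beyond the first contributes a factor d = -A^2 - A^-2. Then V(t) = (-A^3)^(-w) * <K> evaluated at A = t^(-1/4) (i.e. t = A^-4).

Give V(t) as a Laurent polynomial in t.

Reading the diagram top to bottom ('/'-over between positions i,i+1 = s_i, '\'-over = s_i^-1): braid word = s1^-1 s2 s2 s1^-1 s1^-1 s2 s1^-1 s2 s2 s2 s1^-1 s3 s1.
The presented braid s1^-1 s2 s2 s1^-1 s1^-1 s2 s1^-1 s2 s2 s2 s1^-1 s3 s1 on 4 strands reduces by inverse Markov moves (closure unchanged at each step):
  Deconjugate: the word is γ·β·γ⁻¹ with γ = s1^-1 (prefix) and γ⁻¹ = s1 (suffix); strip both.
  Destabilize: the word has the form β·s3 where s3 occurs only as the final letter (β ∈ B_3); drop it and the last strand → 3 strands.
Reduced to β = s2 s2 s1^-1 s1^-1 s2 s1^-1 s2 s2 s2 s1^-1 on 3 strands, 10 crossings.
Compute on β:
Braid: s2 s2 s1^-1 s1^-1 s2 s1^-1 s2 s2 s2 s1^-1 on 3 strands, 10 crossings.
Writhe w = (#positive) - (#negative) = 6 - 4 = 2.
State-sum expansion of <K>. There are 2^10 = 1024 states.
Smooth each crossing (0=||, 1=⌣⌢); contribution A^(Σ sign_k(1-2s_k)) * d^(L-1).
Tabulate the states by total A-exponent and number of loops L (A-exp: L × count):
  A^10: L=5 ×1
  A^8: L=4 ×10
  A^6: L=3 ×41, L=5 ×4
  A^4: L=2 ×81, L=4 ×38, L=6 ×1
  A^2: L=1 ×71, L=3 ×117, L=5 ×22
  A^0: L=2 ×154, L=4 ×91, L=6 ×7
  A^-2: L=3 ×168, L=5 ×41, L=7 ×1
  A^-4: L=4 ×110, L=6 ×10
  A^-6: L=5 ×44, L=7 ×1
  A^-8: L=6 ×10
  A^-10: L=7 ×1
Each group contributes A^e * Σ count * d^(L-1):
Powers of d = -A^2 - A^-2: d^2 = A^4 + 2 + A^-4; d^3 = -A^6 - 3*A^2 - 3*A^-2 - A^-6; d^4 = A^8 + 4*A^4 + 6 + 4*A^-4 + A^-8; d^5 = -A^10 - 5*A^6 - 10*A^2 - 10*A^-2 - 5*A^-6 - A^-10; d^6 = A^12 + 6*A^8 + 15*A^4 + 20 + 15*A^-4 + 6*A^-8 + A^-12.
  A^10 * (d^4) = A^18 + 4*A^14 + 6*A^10 + 4*A^6 + A^2
  A^8 * (10*d^3) = -10*A^14 - 30*A^10 - 30*A^6 - 10*A^2
  A^6 * (41*d^2 + 4*d^4) = 4*A^14 + 57*A^10 + 106*A^6 + 57*A^2 + 4*A^-2
  A^4 * (81*d + 38*d^3 + d^5) = -A^14 - 43*A^10 - 205*A^6 - 205*A^2 - 43*A^-2 - A^-6
  A^2 * (71 + 117*d^2 + 22*d^4) = 22*A^10 + 205*A^6 + 437*A^2 + 205*A^-2 + 22*A^-6
  A^0 * (154*d + 91*d^3 + 7*d^5) = -7*A^10 - 126*A^6 - 497*A^2 - 497*A^-2 - 126*A^-6 - 7*A^-10
  A^-2 * (168*d^2 + 41*d^4 + d^6) = A^10 + 47*A^6 + 347*A^2 + 602*A^-2 + 347*A^-6 + 47*A^-10 + A^-14
  A^-4 * (110*d^3 + 10*d^5) = -10*A^6 - 160*A^2 - 430*A^-2 - 430*A^-6 - 160*A^-10 - 10*A^-14
  A^-6 * (44*d^4 + d^6) = A^6 + 50*A^2 + 191*A^-2 + 284*A^-6 + 191*A^-10 + 50*A^-14 + A^-18
  A^-8 * (10*d^5) = -10*A^2 - 50*A^-2 - 100*A^-6 - 100*A^-10 - 50*A^-14 - 10*A^-18
  A^-10 * (d^6) = A^2 + 6*A^-2 + 15*A^-6 + 20*A^-10 + 15*A^-14 + 6*A^-18 + A^-22
Summing the groups: <K> = A^18 - 3*A^14 + 6*A^10 - 8*A^6 + 11*A^2 - 12*A^-2 + 11*A^-6 - 9*A^-10 + 6*A^-14 - 3*A^-18 + A^-22
Normalise by the writhe: (-A^3)^(-w) = (-A^3)^(-2) = A^-6, so f(A) = A^-6 * <K> = A^12 - 3*A^8 + 6*A^4 - 8 + 11*A^-4 - 12*A^-8 + 11*A^-12 - 9*A^-16 + 6*A^-20 - 3*A^-24 + A^-28.
Substitute A = t^(-1/4), i.e. A^e → t^(-e/4): V(t) = t^7 - 3*t^6 + 6*t^5 - 9*t^4 + 11*t^3 - 12*t^2 + 11*t - 8 + 6*t^-1 - 3*t^-2 + t^-3

Answer: t^7 - 3*t^6 + 6*t^5 - 9*t^4 + 11*t^3 - 12*t^2 + 11*t - 8 + 6*t^-1 - 3*t^-2 + t^-3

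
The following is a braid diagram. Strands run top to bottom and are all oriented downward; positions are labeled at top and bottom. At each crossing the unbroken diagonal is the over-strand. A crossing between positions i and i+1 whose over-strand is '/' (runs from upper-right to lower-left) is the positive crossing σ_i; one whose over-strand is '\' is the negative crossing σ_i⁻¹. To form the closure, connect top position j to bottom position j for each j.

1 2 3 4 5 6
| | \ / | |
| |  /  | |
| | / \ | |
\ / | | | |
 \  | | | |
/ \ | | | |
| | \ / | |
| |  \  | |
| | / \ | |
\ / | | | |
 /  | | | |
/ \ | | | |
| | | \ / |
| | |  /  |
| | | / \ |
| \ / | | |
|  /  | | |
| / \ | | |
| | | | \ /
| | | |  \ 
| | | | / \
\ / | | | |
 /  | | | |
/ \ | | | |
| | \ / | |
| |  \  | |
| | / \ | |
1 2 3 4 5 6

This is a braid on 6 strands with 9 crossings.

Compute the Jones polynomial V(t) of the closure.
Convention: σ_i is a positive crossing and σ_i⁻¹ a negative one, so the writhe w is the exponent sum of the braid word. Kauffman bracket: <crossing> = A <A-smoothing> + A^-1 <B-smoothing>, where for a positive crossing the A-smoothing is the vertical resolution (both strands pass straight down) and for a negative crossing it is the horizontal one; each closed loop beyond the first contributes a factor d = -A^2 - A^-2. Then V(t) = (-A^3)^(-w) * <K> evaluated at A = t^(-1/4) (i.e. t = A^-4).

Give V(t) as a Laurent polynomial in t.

1

Derivation:
Reading the diagram top to bottom ('/'-over between positions i,i+1 = s_i, '\'-over = s_i^-1): braid word = s3 s1^-1 s3^-1 s1 s4 s2 s5^-1 s1 s3^-1.
The presented braid s3 s1^-1 s3^-1 s1 s4 s2 s5^-1 s1 s3^-1 on 6 strands reduces by inverse Markov moves (closure unchanged at each step):
  Deconjugate: the word is γ·β·γ⁻¹ with γ = s3 (prefix) and γ⁻¹ = s3^-1 (suffix); strip both.
  Deconjugate: the word is γ·β·γ⁻¹ with γ = s1^-1 (prefix) and γ⁻¹ = s1 (suffix); strip both.
  Destabilize: the word has the form β·s5^-1 where s5^-1 occurs only as the final letter (β ∈ B_5); drop it and the last strand → 5 strands.
Reduced to β = s3^-1 s1 s4 s2 on 5 strands, 4 crossings.
Compute on β:
Braid: s3^-1 s1 s4 s2 on 5 strands, 4 crossings.
Writhe w = (#positive) - (#negative) = 3 - 1 = 2.
State-sum expansion of <K>. There are 2^4 = 16 states.
For each crossing: s=0 is the vertical smoothing, s=1 horizontal. Crossing k contributes A^(sign_k * (1 - 2*s_k)); loop factor d = -A^2 - A^-2.
  state 0000: A-exp=+2, loops=5, term = A^2 * d^4
  state 0001: A-exp=+0, loops=4, term = A^0 * d^3
  state 0010: A-exp=+0, loops=4, term = A^0 * d^3
  state 0011: A-exp=-2, loops=3, term = A^-2 * d^2
  state 0100: A-exp=+0, loops=4, term = A^0 * d^3
  state 0101: A-exp=-2, loops=3, term = A^-2 * d^2
  state 0110: A-exp=-2, loops=3, term = A^-2 * d^2
  state 0111: A-exp=-4, loops=2, term = A^-4 * d^1
  state 1000: A-exp=+4, loops=4, term = A^4 * d^3
  state 1001: A-exp=+2, loops=3, term = A^2 * d^2
  state 1010: A-exp=+2, loops=3, term = A^2 * d^2
  state 1011: A-exp=+0, loops=2, term = A^0 * d^1
  state 1100: A-exp=+2, loops=3, term = A^2 * d^2
  state 1101: A-exp=+0, loops=2, term = A^0 * d^1
  state 1110: A-exp=+0, loops=2, term = A^0 * d^1
  state 1111: A-exp=-2, loops=1, term = A^-2 * d^0
Collect the terms by A-exponent (count of states per loop number):
Powers of d = -A^2 - A^-2: d^2 = A^4 + 2 + A^-4; d^3 = -A^6 - 3*A^2 - 3*A^-2 - A^-6; d^4 = A^8 + 4*A^4 + 6 + 4*A^-4 + A^-8.
  A^4 * (d^3) = -A^10 - 3*A^6 - 3*A^2 - A^-2
  A^2 * (3*d^2 + d^4) = A^10 + 7*A^6 + 12*A^2 + 7*A^-2 + A^-6
  A^0 * (3*d + 3*d^3) = -3*A^6 - 12*A^2 - 12*A^-2 - 3*A^-6
  A^-2 * (1 + 3*d^2) = 3*A^2 + 7*A^-2 + 3*A^-6
  A^-4 * (d) = -A^-2 - A^-6
Summing the groups: <K> = A^6
Normalise by the writhe: (-A^3)^(-w) = (-A^3)^(-2) = A^-6, so f(A) = A^-6 * <K> = 1.
Substitute A = t^(-1/4), i.e. A^e → t^(-e/4): V(t) = 1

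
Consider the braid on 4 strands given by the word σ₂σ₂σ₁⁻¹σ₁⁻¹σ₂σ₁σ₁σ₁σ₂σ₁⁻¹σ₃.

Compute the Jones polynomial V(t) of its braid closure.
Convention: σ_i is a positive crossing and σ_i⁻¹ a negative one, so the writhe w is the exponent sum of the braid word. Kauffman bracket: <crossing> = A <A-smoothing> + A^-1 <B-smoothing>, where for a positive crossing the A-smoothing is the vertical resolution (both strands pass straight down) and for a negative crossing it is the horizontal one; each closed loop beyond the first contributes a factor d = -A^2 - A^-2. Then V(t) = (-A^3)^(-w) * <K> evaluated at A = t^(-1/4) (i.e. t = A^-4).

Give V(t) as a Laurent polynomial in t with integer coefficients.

-t^8 + 2*t^7 - 4*t^6 + 5*t^5 - 5*t^4 + 6*t^3 - 4*t^2 + 3*t - 1

Derivation:
The presented braid s2 s2 s1^-1 s1^-1 s2 s1 s1 s1 s2 s1^-1 s3 on 4 strands reduces by inverse Markov moves (closure unchanged at each step):
  Destabilize: the word has the form β·s3 where s3 occurs only as the final letter (β ∈ B_3); drop it and the last strand → 3 strands.
Reduced to β = s2 s2 s1^-1 s1^-1 s2 s1 s1 s1 s2 s1^-1 on 3 strands, 10 crossings.
Compute on β:
Braid: s2 s2 s1^-1 s1^-1 s2 s1 s1 s1 s2 s1^-1 on 3 strands, 10 crossings.
Writhe w = (#positive) - (#negative) = 7 - 3 = 4.
Enumerate smoothing states for the bracket polynomial. There are 2^10 = 1024 states.
Smooth each crossing (0=||, 1=⌣⌢); contribution A^(Σ sign_k(1-2s_k)) * d^(L-1).
Tabulate the states by total A-exponent and number of loops L (A-exp: L × count):
  A^10: L=4 ×1
  A^8: L=3 ×7, L=5 ×3
  A^6: L=2 ×19, L=4 ×23, L=6 ×3
  A^4: L=1 ×20, L=3 ×75, L=5 ×24, L=7 ×1
  A^2: L=2 ×114, L=4 ×86, L=6 ×10
  A^0: L=1 ×51, L=3 ×155, L=5 ×45, L=7 ×1
  A^-2: L=2 ×102, L=4 ×98, L=6 ×10
  A^-4: L=3 ×89, L=5 ×30, L=7 ×1
  A^-6: L=4 ×41, L=6 ×4
  A^-8: L=5 ×10
  A^-10: L=6 ×1
Each group contributes A^e * Σ count * d^(L-1):
Powers of d = -A^2 - A^-2: d^2 = A^4 + 2 + A^-4; d^3 = -A^6 - 3*A^2 - 3*A^-2 - A^-6; d^4 = A^8 + 4*A^4 + 6 + 4*A^-4 + A^-8; d^5 = -A^10 - 5*A^6 - 10*A^2 - 10*A^-2 - 5*A^-6 - A^-10; d^6 = A^12 + 6*A^8 + 15*A^4 + 20 + 15*A^-4 + 6*A^-8 + A^-12.
  A^10 * (d^3) = -A^16 - 3*A^12 - 3*A^8 - A^4
  A^8 * (7*d^2 + 3*d^4) = 3*A^16 + 19*A^12 + 32*A^8 + 19*A^4 + 3
  A^6 * (19*d + 23*d^3 + 3*d^5) = -3*A^16 - 38*A^12 - 118*A^8 - 118*A^4 - 38 - 3*A^-4
  A^4 * (20 + 75*d^2 + 24*d^4 + d^6) = A^16 + 30*A^12 + 186*A^8 + 334*A^4 + 186 + 30*A^-4 + A^-8
  A^2 * (114*d + 86*d^3 + 10*d^5) = -10*A^12 - 136*A^8 - 472*A^4 - 472 - 136*A^-4 - 10*A^-8
  A^0 * (51 + 155*d^2 + 45*d^4 + d^6) = A^12 + 51*A^8 + 350*A^4 + 651 + 350*A^-4 + 51*A^-8 + A^-12
  A^-2 * (102*d + 98*d^3 + 10*d^5) = -10*A^8 - 148*A^4 - 496 - 496*A^-4 - 148*A^-8 - 10*A^-12
  A^-4 * (89*d^2 + 30*d^4 + d^6) = A^8 + 36*A^4 + 224 + 378*A^-4 + 224*A^-8 + 36*A^-12 + A^-16
  A^-6 * (41*d^3 + 4*d^5) = -4*A^4 - 61 - 163*A^-4 - 163*A^-8 - 61*A^-12 - 4*A^-16
  A^-8 * (10*d^4) = 10 + 40*A^-4 + 60*A^-8 + 40*A^-12 + 10*A^-16
  A^-10 * (d^5) = -1 - 5*A^-4 - 10*A^-8 - 10*A^-12 - 5*A^-16 - A^-20
Summing the groups: <K> = -A^12 + 3*A^8 - 4*A^4 + 6 - 5*A^-4 + 5*A^-8 - 4*A^-12 + 2*A^-16 - A^-20
Normalise by the writhe: (-A^3)^(-w) = (-A^3)^(-4) = A^-12, so f(A) = A^-12 * <K> = -1 + 3*A^-4 - 4*A^-8 + 6*A^-12 - 5*A^-16 + 5*A^-20 - 4*A^-24 + 2*A^-28 - A^-32.
Substitute A = t^(-1/4), i.e. A^e → t^(-e/4): V(t) = -t^8 + 2*t^7 - 4*t^6 + 5*t^5 - 5*t^4 + 6*t^3 - 4*t^2 + 3*t - 1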